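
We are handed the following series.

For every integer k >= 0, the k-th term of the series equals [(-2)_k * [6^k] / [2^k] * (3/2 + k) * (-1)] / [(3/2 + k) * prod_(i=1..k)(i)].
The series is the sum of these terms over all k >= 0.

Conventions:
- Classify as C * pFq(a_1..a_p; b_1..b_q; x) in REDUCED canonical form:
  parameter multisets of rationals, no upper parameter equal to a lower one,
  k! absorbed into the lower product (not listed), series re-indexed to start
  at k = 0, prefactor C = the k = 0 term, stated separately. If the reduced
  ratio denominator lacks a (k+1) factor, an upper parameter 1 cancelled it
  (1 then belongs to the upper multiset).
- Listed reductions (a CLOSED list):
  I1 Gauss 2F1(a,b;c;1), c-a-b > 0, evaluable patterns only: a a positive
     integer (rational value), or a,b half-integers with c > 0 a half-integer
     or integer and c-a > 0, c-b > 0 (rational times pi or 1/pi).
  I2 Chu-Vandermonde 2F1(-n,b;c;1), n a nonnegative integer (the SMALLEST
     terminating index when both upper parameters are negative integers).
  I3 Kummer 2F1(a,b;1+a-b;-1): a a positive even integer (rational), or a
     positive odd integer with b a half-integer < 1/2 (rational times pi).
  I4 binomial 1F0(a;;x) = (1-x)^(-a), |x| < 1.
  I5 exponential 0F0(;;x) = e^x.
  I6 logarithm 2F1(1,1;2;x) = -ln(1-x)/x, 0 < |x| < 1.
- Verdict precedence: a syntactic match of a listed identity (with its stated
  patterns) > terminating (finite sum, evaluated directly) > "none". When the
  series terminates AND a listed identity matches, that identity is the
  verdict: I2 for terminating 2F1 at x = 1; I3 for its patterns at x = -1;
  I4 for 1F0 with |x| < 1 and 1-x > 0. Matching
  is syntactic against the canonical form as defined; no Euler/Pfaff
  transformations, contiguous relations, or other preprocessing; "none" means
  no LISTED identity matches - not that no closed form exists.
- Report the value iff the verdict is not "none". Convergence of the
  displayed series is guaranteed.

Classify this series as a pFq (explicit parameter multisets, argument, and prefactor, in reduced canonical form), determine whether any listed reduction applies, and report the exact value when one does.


This is -1 * 1F0(-2; -; 3) in reduced canonical form. Verdict: terminating. With -2 upstairs the series is a 3-term polynomial sum; evaluated term by term. Value: -4.

Structural cue: x = 3 and the two k-th powers (prefactor -1) combine into one argument.
Adjacent-term ratio: r(k) = 3 * (k-2) / [(k+1)] - poly over poly, x = 3 from leading terms; C = -1 at k = 0.


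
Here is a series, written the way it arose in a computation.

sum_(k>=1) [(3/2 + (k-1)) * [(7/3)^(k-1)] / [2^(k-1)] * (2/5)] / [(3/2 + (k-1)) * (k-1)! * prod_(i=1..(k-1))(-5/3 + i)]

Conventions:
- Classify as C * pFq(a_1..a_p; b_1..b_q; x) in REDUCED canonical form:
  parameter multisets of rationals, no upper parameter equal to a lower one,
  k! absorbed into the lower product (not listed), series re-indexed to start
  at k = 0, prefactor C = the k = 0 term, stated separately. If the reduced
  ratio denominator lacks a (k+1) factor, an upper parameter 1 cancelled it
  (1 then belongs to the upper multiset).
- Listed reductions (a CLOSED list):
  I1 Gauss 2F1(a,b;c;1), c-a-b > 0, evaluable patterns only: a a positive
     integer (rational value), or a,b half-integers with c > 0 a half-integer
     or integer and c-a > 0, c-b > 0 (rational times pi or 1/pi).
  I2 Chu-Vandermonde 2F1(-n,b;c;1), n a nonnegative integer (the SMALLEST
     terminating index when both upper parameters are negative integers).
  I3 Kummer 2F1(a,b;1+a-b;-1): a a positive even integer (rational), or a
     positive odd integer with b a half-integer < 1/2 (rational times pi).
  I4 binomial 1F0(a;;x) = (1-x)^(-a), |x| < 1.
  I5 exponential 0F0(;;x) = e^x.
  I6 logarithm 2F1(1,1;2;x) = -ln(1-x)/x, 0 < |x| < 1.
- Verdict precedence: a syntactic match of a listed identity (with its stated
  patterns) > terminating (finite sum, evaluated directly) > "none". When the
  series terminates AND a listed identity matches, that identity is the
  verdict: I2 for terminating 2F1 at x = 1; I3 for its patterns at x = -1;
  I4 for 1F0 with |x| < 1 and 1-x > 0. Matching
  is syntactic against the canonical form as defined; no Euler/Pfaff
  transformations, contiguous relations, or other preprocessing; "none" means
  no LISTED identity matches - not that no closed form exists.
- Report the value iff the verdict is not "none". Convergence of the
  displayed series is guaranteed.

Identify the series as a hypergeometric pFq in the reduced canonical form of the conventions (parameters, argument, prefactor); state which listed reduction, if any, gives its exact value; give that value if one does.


The series (x = 7/6) is 0F1: upper {-}, lower {-2/3}, prefactor 2/5. Verdict: no listed reduction: x = 7/6 and upper {-} fail every I1-I6 pattern.

Key observation: from the first term 2/5: the lower running product (C = 2/5, x = 7/6) is a rising factorial.
Consecutive-term ratio: r(k) = (7/6) * 1 / [(k-2/3) (k+1)] - poly over poly, x = (7/6) from leading terms; C = 2/5 at k = 0.


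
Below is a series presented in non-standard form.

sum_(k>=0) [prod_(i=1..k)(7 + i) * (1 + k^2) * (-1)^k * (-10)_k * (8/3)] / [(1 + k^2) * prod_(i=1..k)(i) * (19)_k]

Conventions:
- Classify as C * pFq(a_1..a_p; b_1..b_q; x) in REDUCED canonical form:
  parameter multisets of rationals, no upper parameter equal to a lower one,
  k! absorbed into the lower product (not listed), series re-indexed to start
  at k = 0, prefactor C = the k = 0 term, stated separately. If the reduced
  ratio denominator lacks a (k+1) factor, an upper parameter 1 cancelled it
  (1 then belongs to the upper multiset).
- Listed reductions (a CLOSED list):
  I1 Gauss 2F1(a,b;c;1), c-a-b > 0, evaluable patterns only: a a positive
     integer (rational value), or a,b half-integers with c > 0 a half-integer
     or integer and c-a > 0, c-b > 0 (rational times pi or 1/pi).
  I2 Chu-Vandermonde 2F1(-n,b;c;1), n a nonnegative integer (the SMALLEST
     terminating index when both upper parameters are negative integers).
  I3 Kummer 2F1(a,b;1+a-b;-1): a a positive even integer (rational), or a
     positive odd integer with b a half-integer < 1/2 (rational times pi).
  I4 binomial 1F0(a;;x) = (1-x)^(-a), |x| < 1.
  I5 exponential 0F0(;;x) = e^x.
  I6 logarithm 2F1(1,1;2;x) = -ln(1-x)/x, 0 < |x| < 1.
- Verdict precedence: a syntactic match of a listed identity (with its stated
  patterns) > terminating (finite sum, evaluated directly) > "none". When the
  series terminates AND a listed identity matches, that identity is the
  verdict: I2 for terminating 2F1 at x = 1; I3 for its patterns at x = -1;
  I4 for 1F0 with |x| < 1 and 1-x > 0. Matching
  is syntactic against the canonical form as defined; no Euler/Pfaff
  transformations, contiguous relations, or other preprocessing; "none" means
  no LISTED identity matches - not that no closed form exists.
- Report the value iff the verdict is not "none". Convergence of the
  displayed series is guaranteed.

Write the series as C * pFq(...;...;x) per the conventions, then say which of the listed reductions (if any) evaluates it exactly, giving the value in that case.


Structural cue: t_0 = 8/3 here, and the product of the first k integers (prefactor 8/3) is k!.
Step ratio: r(k) = (-1) * (k-10) (k+8) / [(k+19) (k+1)] - rational; roots negated = parameters, x = (-1), C = 8/3.

Prefactor 8/3, argument -1: 2F1 with upper {-10, 8} over lower {19}. Verdict: Kummer's theorem (I3) fires (x = -1; c = 19 equals 1+a-b for upper {-10, 8}: listed pattern). Sum: 816/7.


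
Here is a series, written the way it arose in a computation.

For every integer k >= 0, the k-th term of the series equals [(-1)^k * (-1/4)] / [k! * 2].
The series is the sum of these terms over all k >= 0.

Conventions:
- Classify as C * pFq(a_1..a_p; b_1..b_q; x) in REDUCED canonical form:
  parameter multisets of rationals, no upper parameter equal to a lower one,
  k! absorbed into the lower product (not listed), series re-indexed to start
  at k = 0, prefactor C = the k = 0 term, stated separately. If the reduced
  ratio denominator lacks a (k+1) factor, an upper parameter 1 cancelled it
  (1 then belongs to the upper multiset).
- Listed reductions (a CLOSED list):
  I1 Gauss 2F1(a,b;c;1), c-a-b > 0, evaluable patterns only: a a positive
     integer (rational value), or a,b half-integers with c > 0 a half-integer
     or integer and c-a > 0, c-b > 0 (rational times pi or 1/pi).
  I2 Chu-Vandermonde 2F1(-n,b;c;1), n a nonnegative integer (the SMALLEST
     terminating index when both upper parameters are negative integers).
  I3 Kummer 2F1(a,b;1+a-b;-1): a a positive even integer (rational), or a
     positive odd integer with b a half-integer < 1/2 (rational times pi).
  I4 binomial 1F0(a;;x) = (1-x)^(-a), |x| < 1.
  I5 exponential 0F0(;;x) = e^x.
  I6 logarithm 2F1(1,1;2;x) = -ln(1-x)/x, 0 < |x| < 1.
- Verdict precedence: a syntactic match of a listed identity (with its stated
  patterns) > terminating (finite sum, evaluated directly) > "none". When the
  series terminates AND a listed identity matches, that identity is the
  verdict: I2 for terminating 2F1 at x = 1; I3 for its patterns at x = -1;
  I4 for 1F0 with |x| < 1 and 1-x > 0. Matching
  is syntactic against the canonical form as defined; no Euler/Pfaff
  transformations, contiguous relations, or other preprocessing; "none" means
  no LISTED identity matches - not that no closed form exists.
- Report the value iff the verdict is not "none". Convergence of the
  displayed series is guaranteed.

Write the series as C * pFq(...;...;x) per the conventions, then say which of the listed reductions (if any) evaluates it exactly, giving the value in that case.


Reduced: x = -1, 0F0, upper = {-}, lower = {-}, C = -1/8. Verdict: this is the I5 exponential reduction (the 0F0 exponential series at x = -1). Hence: (-1/8) * e^(-1).

Key step: t_0 being -1/8, the constant factors (prefactor -1/8) combine into one prefactor.
Adjacent-term ratio: r(k) = (-1) * 1 / [(k+1)] - rational in k. x = (-1); t_0 = -1/8; negate the roots.


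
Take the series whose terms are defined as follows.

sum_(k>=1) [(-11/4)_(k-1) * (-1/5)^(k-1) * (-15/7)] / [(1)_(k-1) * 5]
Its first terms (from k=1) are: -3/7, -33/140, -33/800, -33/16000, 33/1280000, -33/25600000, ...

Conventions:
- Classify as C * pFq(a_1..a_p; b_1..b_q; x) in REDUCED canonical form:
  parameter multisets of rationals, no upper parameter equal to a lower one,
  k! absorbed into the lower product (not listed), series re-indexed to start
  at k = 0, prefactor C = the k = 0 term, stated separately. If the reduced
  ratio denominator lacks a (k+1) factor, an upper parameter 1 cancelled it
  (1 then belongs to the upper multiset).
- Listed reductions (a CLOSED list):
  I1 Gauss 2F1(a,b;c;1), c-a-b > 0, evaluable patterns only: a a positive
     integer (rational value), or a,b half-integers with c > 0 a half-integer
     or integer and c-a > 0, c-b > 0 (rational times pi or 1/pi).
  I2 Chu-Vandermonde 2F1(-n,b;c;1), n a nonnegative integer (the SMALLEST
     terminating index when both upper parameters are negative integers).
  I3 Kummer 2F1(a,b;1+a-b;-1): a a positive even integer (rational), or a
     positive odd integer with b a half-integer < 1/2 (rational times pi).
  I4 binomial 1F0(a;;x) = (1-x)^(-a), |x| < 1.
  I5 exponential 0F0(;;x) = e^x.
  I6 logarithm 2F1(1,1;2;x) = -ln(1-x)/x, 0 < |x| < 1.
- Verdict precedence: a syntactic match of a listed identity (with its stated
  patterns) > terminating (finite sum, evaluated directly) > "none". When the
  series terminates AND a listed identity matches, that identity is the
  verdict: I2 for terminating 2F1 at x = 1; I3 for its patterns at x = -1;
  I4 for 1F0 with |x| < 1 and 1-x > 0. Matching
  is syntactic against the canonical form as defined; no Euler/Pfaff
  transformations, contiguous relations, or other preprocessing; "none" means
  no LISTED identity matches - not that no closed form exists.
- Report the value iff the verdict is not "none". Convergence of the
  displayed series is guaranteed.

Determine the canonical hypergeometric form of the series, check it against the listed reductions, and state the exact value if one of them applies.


Key step: t_0 = -3/7 here, and (1)_k (C = -3/7, x = -1/5) is k! itself.
Adjacent-term ratio: r(k) = (-1/5) * (k-11/4) / [(k+1)] ; factor over Q: parameters, x = (-1/5), and C = -3/7.

This is -3/7 * 1F0(-11/4; -; -1/5) in reduced canonical form. Verdict: this is binomial (I4) (the 1F0 binomial series: exponent 11/4, x = -1/5). Value: (-3/7) * (6/5)^(11/4).


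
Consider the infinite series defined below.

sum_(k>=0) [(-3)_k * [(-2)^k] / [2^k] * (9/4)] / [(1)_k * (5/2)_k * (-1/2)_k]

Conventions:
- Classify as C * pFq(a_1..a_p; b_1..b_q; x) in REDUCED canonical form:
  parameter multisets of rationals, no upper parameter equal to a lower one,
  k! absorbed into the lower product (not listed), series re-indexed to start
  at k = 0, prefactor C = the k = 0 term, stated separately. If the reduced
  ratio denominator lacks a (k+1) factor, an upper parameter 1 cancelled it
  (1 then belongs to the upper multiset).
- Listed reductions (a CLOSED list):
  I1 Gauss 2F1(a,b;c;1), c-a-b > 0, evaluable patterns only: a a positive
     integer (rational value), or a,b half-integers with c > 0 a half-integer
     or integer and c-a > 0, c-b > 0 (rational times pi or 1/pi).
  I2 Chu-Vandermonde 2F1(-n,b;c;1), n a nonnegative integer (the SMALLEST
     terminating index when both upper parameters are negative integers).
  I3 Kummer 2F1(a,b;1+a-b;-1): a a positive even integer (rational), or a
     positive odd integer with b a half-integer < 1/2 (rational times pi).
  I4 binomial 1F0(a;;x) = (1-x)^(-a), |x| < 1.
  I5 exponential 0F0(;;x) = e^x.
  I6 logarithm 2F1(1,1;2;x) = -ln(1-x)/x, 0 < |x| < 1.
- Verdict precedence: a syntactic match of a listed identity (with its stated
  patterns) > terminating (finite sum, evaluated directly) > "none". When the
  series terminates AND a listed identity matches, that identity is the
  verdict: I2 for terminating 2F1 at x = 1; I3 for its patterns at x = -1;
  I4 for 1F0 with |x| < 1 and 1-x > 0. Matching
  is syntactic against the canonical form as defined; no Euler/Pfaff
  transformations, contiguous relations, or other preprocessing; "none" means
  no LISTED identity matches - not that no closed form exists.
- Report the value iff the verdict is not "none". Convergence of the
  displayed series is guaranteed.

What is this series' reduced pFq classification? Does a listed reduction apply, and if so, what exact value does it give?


Key step: with t_0 = 9/4, the two k-th powers (C = 9/4, x = -1) combine into one argument.
Step ratio: r(k) = (-1) * (k-3) / [(k-1/2) (k+5/2) (k+1)] - rational; roots negated = parameters, x = (-1), C = 9/4.

Reduced: x = -1, 1F2, upper = {-3}, lower = {-1/2, 5/2}, C = 9/4. Verdict: terminating (-3 upstairs). 4 nonzero terms in all; added directly. Exact value: -2683/420.


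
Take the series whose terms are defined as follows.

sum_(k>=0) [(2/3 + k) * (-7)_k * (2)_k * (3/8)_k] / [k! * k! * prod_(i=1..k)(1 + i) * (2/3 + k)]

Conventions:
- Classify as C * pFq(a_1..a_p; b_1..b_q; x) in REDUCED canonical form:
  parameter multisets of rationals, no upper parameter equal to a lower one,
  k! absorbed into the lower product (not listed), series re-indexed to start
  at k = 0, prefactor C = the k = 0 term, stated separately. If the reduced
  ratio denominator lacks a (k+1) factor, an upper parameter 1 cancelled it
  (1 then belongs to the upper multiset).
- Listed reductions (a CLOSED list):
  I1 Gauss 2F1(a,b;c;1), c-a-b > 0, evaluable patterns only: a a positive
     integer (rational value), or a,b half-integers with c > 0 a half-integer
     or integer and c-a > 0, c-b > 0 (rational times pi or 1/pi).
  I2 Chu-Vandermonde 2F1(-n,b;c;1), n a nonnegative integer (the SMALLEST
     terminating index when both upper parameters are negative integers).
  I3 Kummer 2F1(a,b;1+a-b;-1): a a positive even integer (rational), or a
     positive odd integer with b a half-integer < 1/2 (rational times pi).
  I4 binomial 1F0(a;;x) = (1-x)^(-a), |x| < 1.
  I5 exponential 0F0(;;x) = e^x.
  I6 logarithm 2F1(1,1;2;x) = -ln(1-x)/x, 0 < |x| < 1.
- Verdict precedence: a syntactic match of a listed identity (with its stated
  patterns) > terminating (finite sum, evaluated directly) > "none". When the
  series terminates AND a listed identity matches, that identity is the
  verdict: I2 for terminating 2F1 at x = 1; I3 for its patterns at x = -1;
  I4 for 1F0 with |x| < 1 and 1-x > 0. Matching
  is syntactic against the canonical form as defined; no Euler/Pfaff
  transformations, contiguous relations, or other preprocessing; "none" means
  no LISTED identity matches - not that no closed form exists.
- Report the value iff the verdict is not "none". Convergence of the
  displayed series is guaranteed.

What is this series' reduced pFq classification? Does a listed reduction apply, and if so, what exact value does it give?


Key step: t_0 = 1 here, and striking the common factor k + 2/3 reduces the term (C = 1, x = 1).
Ratio: r(k) = 1 * (k-7) (k+3/8) / [(k+1) (k+1)] - rational; roots negated = parameters, x = 1, C = 1.

Canonical form: C = 1 times 2F1 with upper {-7, 3/8}, lower {1}, x = 1. Verdict (x = 1): Chu-Vandermonde (I2) applies (terminating 2F1 at x = 1 with n = 7, b = 3/8, c = 1). Value: 11089455/33554432.


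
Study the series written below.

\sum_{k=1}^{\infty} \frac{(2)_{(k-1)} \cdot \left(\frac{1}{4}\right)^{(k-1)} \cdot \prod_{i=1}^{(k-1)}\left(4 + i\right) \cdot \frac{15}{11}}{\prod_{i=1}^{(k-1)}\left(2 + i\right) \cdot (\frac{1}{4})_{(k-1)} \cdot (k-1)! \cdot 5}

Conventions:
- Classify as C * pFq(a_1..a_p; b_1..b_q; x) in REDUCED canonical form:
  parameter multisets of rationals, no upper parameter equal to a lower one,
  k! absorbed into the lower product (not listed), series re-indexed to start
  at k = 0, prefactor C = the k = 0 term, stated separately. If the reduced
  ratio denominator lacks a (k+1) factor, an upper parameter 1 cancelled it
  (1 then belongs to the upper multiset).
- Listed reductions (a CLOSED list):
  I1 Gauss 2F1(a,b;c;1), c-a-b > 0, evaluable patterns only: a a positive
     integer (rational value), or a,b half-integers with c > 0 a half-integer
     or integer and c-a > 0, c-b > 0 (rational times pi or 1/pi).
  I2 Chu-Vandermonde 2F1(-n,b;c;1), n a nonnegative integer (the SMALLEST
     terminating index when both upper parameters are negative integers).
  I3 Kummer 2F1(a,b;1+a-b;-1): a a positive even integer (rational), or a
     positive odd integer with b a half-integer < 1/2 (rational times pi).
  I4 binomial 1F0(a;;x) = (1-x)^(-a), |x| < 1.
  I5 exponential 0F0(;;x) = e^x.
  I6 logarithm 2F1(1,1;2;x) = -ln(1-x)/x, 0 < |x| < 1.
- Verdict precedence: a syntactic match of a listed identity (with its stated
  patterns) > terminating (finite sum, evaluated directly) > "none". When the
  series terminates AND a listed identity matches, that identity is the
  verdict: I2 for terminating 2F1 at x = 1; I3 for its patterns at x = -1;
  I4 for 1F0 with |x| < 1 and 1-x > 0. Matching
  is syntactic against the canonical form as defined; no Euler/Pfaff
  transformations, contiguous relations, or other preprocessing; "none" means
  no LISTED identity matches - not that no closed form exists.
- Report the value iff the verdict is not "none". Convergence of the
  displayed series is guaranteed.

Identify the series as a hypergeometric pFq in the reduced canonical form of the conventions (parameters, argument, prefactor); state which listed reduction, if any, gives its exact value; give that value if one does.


Key observation: with t_0 = \frac{3}{11}, the running product (C = 3/11, x = 1/4) telescopes to a rising factorial.
Consecutive-term ratio: r(k) = \frac{1}{4} * (k+2) (k+5) / [(k+\frac{1}{4}) (k+3) (k+1)] - rational; roots negated = parameters, x = \frac{1}{4}, C = \frac{3}{11}.

Prefactor \frac{3}{11}, argument \frac{1}{4}: 2F2 with upper {2, 5} over lower {\frac{1}{4}, 3}. Verdict: none - this 2F2 at x = \frac{1}{4} matches no listed pattern, and upper {2, 5} holds no stopper.


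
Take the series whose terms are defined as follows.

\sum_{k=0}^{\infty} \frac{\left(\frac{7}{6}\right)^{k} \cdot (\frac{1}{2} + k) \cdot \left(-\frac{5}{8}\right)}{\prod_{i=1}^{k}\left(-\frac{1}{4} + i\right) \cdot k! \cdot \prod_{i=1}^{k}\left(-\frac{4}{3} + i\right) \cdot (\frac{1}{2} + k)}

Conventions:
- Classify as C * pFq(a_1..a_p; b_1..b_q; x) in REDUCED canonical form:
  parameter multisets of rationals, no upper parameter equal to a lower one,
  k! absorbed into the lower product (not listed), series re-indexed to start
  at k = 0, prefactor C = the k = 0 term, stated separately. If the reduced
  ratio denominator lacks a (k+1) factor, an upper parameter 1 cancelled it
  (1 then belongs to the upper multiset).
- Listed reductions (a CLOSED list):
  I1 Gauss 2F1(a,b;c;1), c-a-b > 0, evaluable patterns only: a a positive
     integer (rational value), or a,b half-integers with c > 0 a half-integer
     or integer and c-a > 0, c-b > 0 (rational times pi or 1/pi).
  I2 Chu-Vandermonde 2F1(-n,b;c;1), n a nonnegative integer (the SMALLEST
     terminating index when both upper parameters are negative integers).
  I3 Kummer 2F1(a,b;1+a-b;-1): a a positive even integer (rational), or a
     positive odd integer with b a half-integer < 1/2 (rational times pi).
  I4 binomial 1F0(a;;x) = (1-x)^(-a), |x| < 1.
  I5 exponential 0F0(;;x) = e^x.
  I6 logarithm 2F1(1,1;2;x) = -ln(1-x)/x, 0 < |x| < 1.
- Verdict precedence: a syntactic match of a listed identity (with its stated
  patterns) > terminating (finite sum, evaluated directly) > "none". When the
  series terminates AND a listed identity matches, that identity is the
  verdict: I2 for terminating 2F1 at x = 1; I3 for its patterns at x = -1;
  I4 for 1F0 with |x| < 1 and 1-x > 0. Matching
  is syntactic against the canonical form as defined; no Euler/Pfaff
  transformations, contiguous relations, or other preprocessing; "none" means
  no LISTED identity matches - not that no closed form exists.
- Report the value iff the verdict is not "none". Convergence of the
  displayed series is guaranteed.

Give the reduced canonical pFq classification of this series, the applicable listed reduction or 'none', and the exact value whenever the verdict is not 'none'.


Canonical form: C = -\frac{5}{8} times 0F2 with upper {-}, lower {-\frac{1}{3}, \frac{3}{4}}, x = \frac{7}{6}. Verdict: none. No listed pattern accepts 0F2(-; -\frac{1}{3}, \frac{3}{4}; \frac{7}{6}).

First insight: with t_0 = -\frac{5}{8}, striking the common factor k + 1/2 reduces the term (prefactor -5/8).
Adjacent-term ratio: r(k) = \frac{7}{6} * 1 / [(k-\frac{1}{3}) (k+\frac{3}{4}) (k+1)] - rational in k, leading ratio \frac{7}{6}; with t_0 = -\frac{5}{8}, classification follows.


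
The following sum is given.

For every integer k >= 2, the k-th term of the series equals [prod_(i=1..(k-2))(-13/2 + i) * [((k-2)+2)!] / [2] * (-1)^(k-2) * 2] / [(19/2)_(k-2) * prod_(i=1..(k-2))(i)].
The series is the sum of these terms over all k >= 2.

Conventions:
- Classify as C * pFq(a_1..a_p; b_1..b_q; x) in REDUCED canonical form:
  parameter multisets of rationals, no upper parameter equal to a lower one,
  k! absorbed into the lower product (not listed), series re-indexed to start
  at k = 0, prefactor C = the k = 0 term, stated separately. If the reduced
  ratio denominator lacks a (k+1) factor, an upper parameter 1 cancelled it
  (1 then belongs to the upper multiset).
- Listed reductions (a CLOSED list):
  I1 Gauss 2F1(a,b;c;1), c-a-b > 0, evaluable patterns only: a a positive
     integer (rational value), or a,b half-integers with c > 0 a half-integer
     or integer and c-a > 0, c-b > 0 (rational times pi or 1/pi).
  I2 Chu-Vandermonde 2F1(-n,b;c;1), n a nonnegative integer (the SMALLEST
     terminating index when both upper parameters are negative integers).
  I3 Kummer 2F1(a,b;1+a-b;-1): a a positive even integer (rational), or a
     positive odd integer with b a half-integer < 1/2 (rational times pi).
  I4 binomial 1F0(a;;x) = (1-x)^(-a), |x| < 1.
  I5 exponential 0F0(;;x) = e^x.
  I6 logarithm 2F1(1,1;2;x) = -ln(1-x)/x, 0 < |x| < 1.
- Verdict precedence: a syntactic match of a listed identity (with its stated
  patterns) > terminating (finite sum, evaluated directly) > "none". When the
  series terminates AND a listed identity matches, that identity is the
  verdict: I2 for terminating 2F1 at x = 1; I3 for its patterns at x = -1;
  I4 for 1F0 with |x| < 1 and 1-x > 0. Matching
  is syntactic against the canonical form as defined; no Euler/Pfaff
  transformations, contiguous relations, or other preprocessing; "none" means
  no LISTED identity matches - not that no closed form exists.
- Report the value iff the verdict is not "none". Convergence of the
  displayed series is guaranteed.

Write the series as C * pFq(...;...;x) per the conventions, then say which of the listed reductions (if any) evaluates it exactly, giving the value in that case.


Key observation: from the first term 2: the product of the first k integers (prefactor 2) is k!.
Consecutive-term ratio: r(k) = (-1) * (k-11/2) (k+3) / [(k+19/2) (k+1)] - rational; roots negated = parameters, x = (-1), C = 2.

Canonical form: C = 2 times 2F1 with upper {-11/2, 3}, lower {19/2}, x = -1. Verdict: Kummer (I3) applies (x = -1; c = 19/2 equals 1+a-b for upper {-11/2, 3}: listed pattern). Hence: (109395/32768) * pi.


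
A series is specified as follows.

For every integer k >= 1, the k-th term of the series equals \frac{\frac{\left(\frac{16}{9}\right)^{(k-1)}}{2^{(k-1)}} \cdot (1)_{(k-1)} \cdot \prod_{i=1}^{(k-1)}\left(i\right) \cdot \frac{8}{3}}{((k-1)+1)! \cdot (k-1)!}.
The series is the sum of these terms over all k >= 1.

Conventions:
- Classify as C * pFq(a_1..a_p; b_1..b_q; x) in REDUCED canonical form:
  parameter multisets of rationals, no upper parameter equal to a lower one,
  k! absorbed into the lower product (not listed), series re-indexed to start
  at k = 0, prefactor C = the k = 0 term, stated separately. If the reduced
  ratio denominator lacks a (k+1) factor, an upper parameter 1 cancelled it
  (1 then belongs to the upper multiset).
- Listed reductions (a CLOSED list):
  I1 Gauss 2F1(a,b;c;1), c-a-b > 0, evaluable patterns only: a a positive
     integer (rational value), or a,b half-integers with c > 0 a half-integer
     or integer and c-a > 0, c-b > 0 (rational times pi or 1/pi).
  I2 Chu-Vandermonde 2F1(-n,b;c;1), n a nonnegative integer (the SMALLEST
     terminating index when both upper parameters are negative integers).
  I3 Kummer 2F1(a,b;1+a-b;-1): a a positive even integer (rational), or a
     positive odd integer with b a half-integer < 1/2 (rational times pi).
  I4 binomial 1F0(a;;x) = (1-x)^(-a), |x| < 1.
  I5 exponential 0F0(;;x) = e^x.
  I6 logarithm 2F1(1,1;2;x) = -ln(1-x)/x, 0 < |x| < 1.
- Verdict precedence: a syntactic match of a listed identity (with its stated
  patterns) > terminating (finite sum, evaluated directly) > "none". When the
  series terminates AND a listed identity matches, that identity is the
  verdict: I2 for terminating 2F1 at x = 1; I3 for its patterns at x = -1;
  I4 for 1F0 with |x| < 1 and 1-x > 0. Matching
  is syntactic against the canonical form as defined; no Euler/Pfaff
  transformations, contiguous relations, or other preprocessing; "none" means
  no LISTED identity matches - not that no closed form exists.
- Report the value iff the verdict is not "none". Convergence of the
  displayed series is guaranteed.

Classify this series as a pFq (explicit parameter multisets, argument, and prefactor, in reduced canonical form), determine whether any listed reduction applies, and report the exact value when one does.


Reduced: x = \frac{8}{9}, 2F1, upper = {1, 1}, lower = {2}, C = \frac{8}{3}. Verdict: the logarithmic series (I6) applies (the logarithm: parameters (1,1;2), x = \frac{8}{9}). Hence: \left(-3\right) \cdot \ln\left(\frac{1}{9}\right).

Structural cue: t_0 = \frac{8}{3} here, and the denominator's factorial ratio (prefactor 8/3) is a lower Pochhammer.
Term ratio: r(k) = \frac{8}{9} * (k+1) (k+1) / [(k+2) (k+1)] - rational; roots negated = parameters, x = \frac{8}{9}, C = \frac{8}{3}.


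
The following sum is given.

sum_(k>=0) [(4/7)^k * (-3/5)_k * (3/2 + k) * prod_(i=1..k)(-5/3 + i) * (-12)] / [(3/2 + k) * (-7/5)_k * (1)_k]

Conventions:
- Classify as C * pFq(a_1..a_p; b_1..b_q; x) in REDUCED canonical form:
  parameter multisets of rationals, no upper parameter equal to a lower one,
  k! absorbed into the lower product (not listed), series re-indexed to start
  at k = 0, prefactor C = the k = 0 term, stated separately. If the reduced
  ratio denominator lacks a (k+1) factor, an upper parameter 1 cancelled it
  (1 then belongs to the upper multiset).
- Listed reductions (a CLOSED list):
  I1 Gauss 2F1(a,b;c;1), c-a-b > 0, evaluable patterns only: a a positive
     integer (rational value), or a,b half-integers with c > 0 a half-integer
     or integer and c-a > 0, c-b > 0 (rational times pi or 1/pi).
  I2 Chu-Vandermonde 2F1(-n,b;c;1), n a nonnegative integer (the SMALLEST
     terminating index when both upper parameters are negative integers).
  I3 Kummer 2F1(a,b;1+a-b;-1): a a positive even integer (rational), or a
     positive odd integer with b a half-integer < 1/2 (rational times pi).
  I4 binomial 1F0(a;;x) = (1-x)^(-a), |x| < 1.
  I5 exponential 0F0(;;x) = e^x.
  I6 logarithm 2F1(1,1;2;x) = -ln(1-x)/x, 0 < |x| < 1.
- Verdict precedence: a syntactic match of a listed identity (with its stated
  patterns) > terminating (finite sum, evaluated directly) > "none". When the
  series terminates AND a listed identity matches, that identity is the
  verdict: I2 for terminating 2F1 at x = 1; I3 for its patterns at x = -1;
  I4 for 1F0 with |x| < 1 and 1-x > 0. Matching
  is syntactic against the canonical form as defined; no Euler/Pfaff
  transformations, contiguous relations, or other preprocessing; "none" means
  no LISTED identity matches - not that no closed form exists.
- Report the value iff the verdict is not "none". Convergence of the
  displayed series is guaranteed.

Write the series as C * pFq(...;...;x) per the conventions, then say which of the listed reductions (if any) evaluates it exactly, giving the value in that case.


With C = -12: the canonical form is 2F1(-2/3, -3/5; -7/5; 4/7). Verdict: none (x = 4/7): each listed identity misses the multisets {-2/3, -3/5} ; {-7/5}.

Structural cue: t_0 being -12, the running product (C = -12) telescopes to a rising factorial.
Term ratio: r(k) = (4/7) * (k-2/3) (k-3/5) / [(k-7/5) (k+1)] - rational; roots negated = parameters, x = (4/7), C = -12.


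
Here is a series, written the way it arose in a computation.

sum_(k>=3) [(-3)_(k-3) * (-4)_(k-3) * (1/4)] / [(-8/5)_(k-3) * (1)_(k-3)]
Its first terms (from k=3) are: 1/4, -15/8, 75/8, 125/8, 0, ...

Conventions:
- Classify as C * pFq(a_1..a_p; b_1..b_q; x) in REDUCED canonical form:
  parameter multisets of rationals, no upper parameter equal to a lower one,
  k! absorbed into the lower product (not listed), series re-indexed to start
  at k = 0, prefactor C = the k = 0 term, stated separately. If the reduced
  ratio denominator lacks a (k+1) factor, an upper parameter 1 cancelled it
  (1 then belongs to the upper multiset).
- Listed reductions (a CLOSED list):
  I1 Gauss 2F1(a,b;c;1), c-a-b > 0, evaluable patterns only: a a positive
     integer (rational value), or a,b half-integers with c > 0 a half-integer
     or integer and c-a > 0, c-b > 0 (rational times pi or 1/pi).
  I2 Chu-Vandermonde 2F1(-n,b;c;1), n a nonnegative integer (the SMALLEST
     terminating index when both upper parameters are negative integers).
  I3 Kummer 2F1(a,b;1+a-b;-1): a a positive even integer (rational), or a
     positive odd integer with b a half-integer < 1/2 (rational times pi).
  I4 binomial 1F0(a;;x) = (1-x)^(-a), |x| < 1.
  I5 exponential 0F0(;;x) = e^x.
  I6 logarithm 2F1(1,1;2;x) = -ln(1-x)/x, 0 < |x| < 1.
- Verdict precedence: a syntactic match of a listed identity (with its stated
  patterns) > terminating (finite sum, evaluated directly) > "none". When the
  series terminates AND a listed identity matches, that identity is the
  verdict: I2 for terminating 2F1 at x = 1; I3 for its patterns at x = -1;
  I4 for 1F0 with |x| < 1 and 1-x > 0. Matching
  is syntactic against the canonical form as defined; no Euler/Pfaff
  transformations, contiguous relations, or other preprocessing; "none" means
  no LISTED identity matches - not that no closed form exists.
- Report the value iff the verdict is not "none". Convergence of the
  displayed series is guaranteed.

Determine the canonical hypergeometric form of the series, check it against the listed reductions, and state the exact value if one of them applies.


With C = 1/4: the canonical form is 2F1(-4, -3; -8/5; 1). Verdict at x = 1: Vandermonde's identity (I2) matches (terminating 2F1 at x = 1 with n = 3, b = -4, c = -8/5). Sum: 187/8.

First insight: t_0 being 1/4, (1)_k (C = 1/4) is k! itself.
Ratio: r(k) = 1 * (k-4) (k-3) / [(k-8/5) (k+1)] - poly over poly, x = 1 from leading terms; C = 1/4 at k = 0.


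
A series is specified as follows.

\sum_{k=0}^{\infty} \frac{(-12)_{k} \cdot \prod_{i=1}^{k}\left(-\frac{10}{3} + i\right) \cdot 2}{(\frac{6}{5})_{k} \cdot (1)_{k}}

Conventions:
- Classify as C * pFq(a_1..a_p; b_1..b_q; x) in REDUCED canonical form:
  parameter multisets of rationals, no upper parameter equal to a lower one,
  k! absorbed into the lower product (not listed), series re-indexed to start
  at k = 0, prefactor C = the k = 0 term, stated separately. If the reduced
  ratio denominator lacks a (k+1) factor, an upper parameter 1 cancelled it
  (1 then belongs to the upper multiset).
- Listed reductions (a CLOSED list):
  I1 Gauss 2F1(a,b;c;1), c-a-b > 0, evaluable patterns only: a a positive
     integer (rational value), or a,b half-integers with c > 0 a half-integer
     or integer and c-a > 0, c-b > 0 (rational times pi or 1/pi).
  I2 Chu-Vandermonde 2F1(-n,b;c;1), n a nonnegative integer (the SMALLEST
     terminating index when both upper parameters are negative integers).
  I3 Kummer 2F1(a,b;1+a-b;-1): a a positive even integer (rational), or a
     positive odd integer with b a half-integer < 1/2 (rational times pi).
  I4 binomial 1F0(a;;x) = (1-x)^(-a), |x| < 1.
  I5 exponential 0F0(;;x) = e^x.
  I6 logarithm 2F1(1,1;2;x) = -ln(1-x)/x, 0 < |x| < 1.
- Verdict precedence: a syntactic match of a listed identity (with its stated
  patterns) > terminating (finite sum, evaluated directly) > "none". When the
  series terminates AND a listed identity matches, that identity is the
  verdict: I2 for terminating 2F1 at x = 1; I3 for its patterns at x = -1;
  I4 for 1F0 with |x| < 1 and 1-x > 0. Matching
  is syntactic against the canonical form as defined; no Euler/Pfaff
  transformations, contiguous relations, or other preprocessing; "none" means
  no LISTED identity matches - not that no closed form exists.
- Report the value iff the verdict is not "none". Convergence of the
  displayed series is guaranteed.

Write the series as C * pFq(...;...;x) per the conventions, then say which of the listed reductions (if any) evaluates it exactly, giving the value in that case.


This is 2 * 2F1(-12, -\frac{7}{3}; \frac{6}{5}; 1) in reduced canonical form. Verdict: this is Chu-Vandermonde (I2) (terminating 2F1 at x = 1 with n = 12, b = -7/3, c = \frac{6}{5}). Exact value: \frac{56521799566648808}{230284417483719}.

Structural cue: x = 1 and the running product (C = 2) telescopes to a rising factorial.
Adjacent-term ratio: r(k) = 1 * (k-12) (k-\frac{7}{3}) / [(k+\frac{6}{5}) (k+1)] - rational; roots negated = parameters, x = 1, C = 2.


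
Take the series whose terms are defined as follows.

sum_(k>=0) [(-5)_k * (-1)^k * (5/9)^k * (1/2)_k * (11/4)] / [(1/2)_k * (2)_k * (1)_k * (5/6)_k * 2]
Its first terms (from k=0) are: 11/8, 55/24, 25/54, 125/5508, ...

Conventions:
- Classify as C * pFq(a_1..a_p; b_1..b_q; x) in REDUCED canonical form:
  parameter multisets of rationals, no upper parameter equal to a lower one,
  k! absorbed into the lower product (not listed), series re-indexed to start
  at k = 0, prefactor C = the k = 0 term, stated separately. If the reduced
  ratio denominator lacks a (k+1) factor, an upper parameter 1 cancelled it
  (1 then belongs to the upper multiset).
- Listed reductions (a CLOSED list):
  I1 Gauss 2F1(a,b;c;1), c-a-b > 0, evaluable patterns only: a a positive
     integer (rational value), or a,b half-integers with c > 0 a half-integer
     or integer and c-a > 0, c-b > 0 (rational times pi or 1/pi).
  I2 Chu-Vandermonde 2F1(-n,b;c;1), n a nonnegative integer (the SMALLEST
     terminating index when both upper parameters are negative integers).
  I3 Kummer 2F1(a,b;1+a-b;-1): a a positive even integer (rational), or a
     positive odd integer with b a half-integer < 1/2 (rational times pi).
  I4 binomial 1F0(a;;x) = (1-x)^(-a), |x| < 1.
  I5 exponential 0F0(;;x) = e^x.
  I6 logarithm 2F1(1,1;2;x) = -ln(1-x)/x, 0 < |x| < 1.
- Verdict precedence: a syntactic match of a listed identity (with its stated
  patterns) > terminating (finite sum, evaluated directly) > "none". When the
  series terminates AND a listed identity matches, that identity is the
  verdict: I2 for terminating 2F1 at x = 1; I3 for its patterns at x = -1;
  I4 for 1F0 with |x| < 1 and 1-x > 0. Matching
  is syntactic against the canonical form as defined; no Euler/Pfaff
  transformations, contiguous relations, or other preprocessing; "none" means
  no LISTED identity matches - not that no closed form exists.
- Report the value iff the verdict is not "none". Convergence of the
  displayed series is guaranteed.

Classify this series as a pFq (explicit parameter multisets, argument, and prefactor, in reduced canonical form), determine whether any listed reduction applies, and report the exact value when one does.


The series (x = -5/9) is 1F2: upper {-5}, lower {5/6, 2}, prefactor 11/8. Verdict: terminating. With -5 upstairs the series is a 6-term polynomial sum; evaluated term by term. Hence: 411916589/99193572.

Key step: t_0 being 11/8, the constant factors (C = 11/8) combine into one prefactor.
Term ratio: r(k) = (-5/9) * (k-5) / [(k+5/6) (k+2) (k+1)] - rational; roots negated = parameters, x = (-5/9), C = 11/8.


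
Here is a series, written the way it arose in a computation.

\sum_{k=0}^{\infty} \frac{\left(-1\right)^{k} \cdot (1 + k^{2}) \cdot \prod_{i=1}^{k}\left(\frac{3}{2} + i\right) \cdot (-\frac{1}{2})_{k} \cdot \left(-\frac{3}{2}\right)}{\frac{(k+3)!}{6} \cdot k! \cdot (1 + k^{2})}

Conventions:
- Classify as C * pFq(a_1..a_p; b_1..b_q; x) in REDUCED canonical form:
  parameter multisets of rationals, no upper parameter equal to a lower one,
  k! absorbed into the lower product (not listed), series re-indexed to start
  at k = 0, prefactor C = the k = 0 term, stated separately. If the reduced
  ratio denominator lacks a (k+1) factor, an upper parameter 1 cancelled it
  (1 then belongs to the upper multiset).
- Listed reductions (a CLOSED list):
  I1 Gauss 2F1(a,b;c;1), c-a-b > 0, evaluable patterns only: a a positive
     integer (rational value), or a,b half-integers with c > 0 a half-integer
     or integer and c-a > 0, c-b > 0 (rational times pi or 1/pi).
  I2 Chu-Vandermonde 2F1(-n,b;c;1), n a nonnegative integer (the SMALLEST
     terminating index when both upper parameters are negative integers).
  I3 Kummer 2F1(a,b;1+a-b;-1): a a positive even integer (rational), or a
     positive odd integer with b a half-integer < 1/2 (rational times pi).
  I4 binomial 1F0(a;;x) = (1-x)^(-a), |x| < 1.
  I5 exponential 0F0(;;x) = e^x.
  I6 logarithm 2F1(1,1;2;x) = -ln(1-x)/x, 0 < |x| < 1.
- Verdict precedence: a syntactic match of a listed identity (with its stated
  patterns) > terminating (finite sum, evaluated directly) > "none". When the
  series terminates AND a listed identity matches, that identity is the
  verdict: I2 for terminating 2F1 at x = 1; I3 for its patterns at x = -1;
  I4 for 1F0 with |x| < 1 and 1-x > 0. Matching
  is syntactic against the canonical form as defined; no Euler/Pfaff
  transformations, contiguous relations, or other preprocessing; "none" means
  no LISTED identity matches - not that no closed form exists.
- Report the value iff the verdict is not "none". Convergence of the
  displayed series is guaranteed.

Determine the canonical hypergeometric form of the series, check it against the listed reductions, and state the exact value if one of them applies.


Reduced: x = -1, 2F1, upper = {-\frac{1}{2}, \frac{5}{2}}, lower = {4}, C = -\frac{3}{2}. Verdict: none (x = -1): each listed identity misses the multisets {-\frac{1}{2}, \frac{5}{2}} ; {4}.

The tell: t_0 = -\frac{3}{2} here, and the running product (prefactor -3/2) telescopes to a rising factorial.
Adjacent-term ratio: r(k) = -1 * (k-\frac{1}{2}) (k+\frac{5}{2}) / [(k+4) (k+1)] - rational in k. x = -1; t_0 = -\frac{3}{2}; negate the roots.
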